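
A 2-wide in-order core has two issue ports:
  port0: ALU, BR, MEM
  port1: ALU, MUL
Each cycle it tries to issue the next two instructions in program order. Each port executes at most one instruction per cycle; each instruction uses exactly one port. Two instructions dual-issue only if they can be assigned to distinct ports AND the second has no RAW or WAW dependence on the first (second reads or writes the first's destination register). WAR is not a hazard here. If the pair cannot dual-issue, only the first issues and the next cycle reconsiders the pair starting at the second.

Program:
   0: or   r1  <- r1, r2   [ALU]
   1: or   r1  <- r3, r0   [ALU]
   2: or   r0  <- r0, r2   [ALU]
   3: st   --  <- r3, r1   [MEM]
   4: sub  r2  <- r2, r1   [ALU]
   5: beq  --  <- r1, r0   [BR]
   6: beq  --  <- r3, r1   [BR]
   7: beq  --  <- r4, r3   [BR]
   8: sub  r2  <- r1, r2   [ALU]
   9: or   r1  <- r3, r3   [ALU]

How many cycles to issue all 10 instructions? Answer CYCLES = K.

t=0 i0:or ; WAW r1
t=1 i1/i2:or or ; pair
t=2 i3/i4:st sub ; pair
t=3 i5:beq ; no-port BR/BR
t=4 i6:beq ; no-port BR/BR
t=5 i7/i8:beq sub ; pair
t=6 i9:or ; tail

CYCLES = 7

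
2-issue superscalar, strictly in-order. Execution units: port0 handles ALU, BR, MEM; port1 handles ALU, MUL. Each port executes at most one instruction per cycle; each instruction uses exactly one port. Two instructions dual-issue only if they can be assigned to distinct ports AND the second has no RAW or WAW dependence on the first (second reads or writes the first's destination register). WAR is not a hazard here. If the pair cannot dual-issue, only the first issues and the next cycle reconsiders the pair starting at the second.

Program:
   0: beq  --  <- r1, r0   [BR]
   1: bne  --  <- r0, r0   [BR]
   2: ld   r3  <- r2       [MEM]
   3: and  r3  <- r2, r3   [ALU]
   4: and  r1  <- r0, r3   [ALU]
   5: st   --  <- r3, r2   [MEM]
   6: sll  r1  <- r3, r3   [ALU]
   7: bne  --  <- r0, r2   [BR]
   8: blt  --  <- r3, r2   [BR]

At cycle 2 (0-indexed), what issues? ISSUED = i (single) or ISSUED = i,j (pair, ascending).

ISSUED = 2

t=0 i0:beq.BR ; no-port BR/BR
t=1 i1:bne.BR ; no-port BR/MEM
t=2 i2:ld.MEM ; RAW+WAW r3
t=3 i3:and.ALU ; RAW r3
t=4 i4,i5:and.ALU+st.MEM ; pair
t=5 i6,i7:sll.ALU+bne.BR ; pair
t=6 i8:blt.BR ; tail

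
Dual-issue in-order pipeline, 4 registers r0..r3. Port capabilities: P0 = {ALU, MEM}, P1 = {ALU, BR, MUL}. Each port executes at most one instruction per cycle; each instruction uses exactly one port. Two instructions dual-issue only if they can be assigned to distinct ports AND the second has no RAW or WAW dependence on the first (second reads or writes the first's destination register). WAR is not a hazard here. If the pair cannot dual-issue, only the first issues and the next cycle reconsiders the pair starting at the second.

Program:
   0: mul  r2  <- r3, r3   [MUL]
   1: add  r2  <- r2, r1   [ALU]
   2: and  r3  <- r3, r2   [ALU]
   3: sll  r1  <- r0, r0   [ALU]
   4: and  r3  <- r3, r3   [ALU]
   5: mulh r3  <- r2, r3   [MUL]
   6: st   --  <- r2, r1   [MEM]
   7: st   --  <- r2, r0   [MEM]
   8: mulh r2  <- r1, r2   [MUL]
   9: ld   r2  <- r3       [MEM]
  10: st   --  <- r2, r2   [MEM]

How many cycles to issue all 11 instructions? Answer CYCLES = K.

0. mul @i0  | RAW+WAW r2
1. add @i1  | RAW r2
2. and/sll @i2,i3  | 2-wide
3. and @i4  | RAW+WAW r3
4. mulh/st @i5,i6  | 2-wide
5. st/mulh @i7,i8  | 2-wide
6. ld @i9  | no-port MEM/MEM
7. st @i10  | tail

CYCLES = 8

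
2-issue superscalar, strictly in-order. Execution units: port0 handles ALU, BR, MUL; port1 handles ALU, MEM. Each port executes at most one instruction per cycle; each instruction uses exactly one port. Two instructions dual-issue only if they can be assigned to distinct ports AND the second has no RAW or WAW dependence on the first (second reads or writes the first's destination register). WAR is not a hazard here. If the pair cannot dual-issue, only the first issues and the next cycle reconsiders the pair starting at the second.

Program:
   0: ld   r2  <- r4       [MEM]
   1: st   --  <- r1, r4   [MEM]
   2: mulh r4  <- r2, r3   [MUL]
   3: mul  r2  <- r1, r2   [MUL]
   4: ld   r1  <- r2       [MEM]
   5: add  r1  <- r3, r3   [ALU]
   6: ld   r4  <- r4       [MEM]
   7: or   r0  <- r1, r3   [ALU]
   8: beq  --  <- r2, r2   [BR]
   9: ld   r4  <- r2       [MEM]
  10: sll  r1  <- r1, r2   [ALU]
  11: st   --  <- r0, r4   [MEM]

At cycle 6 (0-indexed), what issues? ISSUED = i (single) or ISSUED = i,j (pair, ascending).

0. ld.MEM @i0  | no-port MEM/MEM
1. st.MEM+mulh.MUL @i1+i2  | dual
2. mul.MUL @i3  | RAW r2
3. ld.MEM @i4  | WAW r1
4. add.ALU+ld.MEM @i5+i6  | dual
5. or.ALU+beq.BR @i7+i8  | dual
6. ld.MEM+sll.ALU @i9+i10  | dual
7. st.MEM @i11  | tail

ISSUED = 9,10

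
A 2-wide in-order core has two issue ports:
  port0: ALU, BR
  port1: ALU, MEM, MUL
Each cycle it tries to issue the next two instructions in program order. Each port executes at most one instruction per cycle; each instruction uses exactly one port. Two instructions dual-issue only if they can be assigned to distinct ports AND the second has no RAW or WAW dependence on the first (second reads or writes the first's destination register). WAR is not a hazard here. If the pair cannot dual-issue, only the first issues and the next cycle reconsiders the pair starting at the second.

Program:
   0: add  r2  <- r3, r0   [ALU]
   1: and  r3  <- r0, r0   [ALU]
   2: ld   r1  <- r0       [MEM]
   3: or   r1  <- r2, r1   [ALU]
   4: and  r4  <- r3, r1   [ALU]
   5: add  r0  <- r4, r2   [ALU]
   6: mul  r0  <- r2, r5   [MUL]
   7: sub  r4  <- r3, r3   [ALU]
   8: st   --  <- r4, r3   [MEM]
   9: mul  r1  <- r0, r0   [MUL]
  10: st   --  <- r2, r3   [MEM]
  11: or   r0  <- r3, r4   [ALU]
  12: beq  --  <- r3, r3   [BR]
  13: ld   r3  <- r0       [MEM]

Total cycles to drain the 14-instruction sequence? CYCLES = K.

CYCLES = 10

t=0 i0/i1:add;and ; 2-wide
t=1 i2:ld ; RAW+WAW r1
t=2 i3:or ; RAW r1
t=3 i4:and ; RAW r4
t=4 i5:add ; WAW r0
t=5 i6/i7:mul;sub ; 2-wide
t=6 i8:st ; no-port MEM/MUL
t=7 i9:mul ; no-port MUL/MEM
t=8 i10/i11:st;or ; 2-wide
t=9 i12/i13:beq;ld ; 2-wide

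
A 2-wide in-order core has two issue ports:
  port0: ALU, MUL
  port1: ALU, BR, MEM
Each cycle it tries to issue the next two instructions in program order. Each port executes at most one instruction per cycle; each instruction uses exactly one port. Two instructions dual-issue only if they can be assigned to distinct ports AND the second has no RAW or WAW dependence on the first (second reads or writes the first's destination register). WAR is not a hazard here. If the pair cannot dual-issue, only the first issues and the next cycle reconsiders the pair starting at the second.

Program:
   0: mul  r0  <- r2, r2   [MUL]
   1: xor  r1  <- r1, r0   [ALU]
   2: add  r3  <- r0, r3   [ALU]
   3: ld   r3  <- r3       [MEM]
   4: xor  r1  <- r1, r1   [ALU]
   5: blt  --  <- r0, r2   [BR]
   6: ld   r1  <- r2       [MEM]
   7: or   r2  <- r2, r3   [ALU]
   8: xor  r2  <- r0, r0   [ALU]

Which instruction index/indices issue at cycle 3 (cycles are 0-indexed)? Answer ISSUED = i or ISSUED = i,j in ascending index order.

ISSUED = 5

#0 head=0: mul.MUL i0 RAW r0
#1 head=1: xor.ALU add.ALU i1+i2 dual
#2 head=3: ld.MEM xor.ALU i3+i4 dual
#3 head=5: blt.BR i5 no-port BR/MEM
#4 head=6: ld.MEM or.ALU i6+i7 dual
#5 head=8: xor.ALU i8 tail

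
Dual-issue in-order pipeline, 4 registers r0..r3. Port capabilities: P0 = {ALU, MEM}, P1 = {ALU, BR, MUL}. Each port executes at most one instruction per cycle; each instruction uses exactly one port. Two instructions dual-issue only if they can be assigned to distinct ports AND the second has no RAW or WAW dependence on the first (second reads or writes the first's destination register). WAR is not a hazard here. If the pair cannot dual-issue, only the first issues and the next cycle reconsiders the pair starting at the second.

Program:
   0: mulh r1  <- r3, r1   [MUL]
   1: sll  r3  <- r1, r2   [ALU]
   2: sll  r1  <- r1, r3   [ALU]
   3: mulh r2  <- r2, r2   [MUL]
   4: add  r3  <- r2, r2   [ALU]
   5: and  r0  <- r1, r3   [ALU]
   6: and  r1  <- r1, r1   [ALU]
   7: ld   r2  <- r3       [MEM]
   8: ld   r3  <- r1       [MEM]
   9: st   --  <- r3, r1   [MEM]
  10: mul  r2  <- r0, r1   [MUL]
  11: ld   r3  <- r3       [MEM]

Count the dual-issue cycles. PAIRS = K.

PAIRS = 3

0. mulh @i0  | RAW r1
1. sll @i1  | RAW r3
2. sll mulh @i2+i3  | dual
3. add @i4  | RAW r3
4. and and @i5+i6  | dual
5. ld @i7  | no-port MEM/MEM
6. ld @i8  | no-port MEM/MEM
7. st mul @i9+i10  | dual
8. ld @i11  | tail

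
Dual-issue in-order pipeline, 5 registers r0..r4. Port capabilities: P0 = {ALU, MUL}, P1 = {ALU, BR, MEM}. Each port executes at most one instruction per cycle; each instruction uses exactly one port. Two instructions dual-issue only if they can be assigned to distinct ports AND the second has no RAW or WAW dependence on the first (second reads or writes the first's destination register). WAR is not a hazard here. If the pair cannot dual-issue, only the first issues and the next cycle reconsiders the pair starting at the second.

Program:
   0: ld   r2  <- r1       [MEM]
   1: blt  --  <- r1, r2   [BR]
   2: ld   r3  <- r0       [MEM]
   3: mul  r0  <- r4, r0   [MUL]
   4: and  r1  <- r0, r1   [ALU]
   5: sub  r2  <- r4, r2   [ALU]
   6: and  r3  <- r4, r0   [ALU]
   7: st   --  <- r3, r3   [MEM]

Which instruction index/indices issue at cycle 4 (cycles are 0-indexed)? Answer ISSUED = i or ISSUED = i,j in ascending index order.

ISSUED = 6

[0] i0  ld.MEM  -- no-port MEM/BR
[1] i1  blt.BR  -- no-port BR/MEM
[2] i2&i3  ld.MEM+mul.MUL  -- 2-wide
[3] i4&i5  and.ALU+sub.ALU  -- 2-wide
[4] i6  and.ALU  -- RAW r3
[5] i7  st.MEM  -- tail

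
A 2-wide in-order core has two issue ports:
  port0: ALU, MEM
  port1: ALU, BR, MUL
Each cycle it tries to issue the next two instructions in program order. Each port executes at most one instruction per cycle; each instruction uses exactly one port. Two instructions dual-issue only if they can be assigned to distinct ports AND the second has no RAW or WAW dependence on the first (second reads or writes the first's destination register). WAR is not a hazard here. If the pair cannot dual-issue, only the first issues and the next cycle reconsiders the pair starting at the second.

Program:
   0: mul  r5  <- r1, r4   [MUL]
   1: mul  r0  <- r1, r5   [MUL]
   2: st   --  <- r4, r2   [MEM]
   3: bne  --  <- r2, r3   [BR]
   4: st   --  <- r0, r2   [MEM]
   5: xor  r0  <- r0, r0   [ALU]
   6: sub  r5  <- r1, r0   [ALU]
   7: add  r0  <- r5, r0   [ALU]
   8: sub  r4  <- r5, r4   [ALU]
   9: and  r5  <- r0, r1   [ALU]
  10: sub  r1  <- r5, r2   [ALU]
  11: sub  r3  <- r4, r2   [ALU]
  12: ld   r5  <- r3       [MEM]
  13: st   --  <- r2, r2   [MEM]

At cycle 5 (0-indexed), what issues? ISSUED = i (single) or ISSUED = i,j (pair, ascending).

ISSUED = 7,8

  cy0 -> i0 (mul) no-port MUL/MUL
  cy1 -> i1+i2 (mul st) dual
  cy2 -> i3+i4 (bne st) dual
  cy3 -> i5 (xor) RAW r0
  cy4 -> i6 (sub) RAW r5
  cy5 -> i7+i8 (add sub) dual
  cy6 -> i9 (and) RAW r5
  cy7 -> i10+i11 (sub sub) dual
  cy8 -> i12 (ld) no-port MEM/MEM
  cy9 -> i13 (st) tail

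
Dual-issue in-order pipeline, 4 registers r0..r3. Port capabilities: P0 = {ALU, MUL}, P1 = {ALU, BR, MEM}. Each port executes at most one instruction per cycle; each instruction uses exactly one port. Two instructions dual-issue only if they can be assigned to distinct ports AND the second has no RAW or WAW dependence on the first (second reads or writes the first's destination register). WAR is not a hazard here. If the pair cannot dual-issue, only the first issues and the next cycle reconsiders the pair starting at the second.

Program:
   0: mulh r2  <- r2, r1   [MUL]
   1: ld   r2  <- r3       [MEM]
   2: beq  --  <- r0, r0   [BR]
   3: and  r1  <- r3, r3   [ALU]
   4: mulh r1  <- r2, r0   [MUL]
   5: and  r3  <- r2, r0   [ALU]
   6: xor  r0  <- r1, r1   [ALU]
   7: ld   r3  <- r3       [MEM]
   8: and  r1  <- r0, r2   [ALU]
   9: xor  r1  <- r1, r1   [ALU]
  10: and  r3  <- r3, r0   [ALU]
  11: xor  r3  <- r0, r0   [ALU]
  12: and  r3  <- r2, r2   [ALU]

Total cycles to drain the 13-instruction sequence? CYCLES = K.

CYCLES = 9

0. mulh @i0  | WAW r2
1. ld @i1  | no-port MEM/BR
2. beq/and @i2,i3  | 2-wide
3. mulh/and @i4,i5  | 2-wide
4. xor/ld @i6,i7  | 2-wide
5. and @i8  | RAW+WAW r1
6. xor/and @i9,i10  | 2-wide
7. xor @i11  | WAW r3
8. and @i12  | tail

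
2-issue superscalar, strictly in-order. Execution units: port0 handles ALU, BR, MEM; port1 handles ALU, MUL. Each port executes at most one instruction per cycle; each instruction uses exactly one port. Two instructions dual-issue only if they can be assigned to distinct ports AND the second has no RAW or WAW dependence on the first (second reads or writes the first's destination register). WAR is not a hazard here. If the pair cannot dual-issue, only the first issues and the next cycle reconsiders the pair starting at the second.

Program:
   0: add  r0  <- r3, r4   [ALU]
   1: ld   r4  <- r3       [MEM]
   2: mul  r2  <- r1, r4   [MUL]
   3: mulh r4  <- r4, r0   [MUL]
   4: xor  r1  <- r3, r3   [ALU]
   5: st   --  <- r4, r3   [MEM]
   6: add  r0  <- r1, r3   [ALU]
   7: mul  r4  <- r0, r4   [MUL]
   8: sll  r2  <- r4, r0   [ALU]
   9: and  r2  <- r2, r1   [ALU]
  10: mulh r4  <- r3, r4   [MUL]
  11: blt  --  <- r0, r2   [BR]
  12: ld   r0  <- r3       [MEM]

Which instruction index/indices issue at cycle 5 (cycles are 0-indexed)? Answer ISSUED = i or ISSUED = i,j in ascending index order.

t=0 i0,i1:add.ALU;ld.MEM ; dual
t=1 i2:mul.MUL ; no-port MUL/MUL
t=2 i3,i4:mulh.MUL;xor.ALU ; dual
t=3 i5,i6:st.MEM;add.ALU ; dual
t=4 i7:mul.MUL ; RAW r4
t=5 i8:sll.ALU ; RAW+WAW r2
t=6 i9,i10:and.ALU;mulh.MUL ; dual
t=7 i11:blt.BR ; no-port BR/MEM
t=8 i12:ld.MEM ; tail

ISSUED = 8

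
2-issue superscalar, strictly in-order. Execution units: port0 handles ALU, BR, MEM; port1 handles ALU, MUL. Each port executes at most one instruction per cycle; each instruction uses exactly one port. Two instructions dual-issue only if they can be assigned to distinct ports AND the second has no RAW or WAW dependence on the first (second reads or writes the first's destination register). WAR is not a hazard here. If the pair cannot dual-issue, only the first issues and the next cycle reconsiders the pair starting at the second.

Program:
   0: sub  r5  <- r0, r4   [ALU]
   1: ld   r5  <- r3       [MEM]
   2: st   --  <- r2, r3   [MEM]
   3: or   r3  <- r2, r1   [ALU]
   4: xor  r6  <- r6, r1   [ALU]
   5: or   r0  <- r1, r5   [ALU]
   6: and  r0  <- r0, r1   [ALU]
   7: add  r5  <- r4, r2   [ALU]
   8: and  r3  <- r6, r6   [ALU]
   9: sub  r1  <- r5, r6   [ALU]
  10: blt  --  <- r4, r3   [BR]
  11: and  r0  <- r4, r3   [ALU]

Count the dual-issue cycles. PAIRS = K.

#0 head=0: sub i0 WAW r5
#1 head=1: ld i1 no-port MEM/MEM
#2 head=2: st or i2,i3 dual
#3 head=4: xor or i4,i5 dual
#4 head=6: and add i6,i7 dual
#5 head=8: and sub i8,i9 dual
#6 head=10: blt and i10,i11 dual

PAIRS = 5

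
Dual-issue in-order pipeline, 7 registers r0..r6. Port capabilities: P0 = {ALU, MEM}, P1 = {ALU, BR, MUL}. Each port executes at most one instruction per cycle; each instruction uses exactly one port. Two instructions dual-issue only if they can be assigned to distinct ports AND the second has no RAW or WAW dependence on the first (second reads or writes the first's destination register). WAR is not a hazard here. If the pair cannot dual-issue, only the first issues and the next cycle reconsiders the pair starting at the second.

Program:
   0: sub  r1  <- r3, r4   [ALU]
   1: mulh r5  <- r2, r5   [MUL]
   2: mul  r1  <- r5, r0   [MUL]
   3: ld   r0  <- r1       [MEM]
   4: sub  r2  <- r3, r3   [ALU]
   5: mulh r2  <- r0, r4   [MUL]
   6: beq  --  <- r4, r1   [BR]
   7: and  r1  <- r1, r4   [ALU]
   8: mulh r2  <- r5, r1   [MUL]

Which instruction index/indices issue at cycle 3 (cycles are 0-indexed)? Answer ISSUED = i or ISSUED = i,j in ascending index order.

  cy0 -> i0+i1 (sub.ALU mulh.MUL) dual
  cy1 -> i2 (mul.MUL) RAW r1
  cy2 -> i3+i4 (ld.MEM sub.ALU) dual
  cy3 -> i5 (mulh.MUL) no-port MUL/BR
  cy4 -> i6+i7 (beq.BR and.ALU) dual
  cy5 -> i8 (mulh.MUL) tail

ISSUED = 5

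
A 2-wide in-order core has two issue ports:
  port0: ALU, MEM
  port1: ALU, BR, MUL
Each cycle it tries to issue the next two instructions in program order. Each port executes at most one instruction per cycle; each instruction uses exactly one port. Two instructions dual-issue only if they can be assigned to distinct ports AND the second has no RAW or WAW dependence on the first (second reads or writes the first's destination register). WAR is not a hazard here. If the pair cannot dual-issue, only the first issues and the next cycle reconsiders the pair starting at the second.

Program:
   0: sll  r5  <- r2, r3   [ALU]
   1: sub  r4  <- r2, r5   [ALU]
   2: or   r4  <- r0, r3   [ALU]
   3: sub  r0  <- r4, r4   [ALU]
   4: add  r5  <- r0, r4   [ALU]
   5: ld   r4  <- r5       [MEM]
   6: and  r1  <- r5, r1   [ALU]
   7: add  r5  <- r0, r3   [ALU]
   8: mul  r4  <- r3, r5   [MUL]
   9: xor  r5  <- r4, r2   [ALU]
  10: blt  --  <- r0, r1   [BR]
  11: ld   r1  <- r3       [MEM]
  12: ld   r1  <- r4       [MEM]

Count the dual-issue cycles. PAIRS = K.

  cy0 -> i0 (sll) RAW r5
  cy1 -> i1 (sub) WAW r4
  cy2 -> i2 (or) RAW r4
  cy3 -> i3 (sub) RAW r0
  cy4 -> i4 (add) RAW r5
  cy5 -> i5/i6 (ld+and) pair
  cy6 -> i7 (add) RAW r5
  cy7 -> i8 (mul) RAW r4
  cy8 -> i9/i10 (xor+blt) pair
  cy9 -> i11 (ld) no-port MEM/MEM
  cy10 -> i12 (ld) tail

PAIRS = 2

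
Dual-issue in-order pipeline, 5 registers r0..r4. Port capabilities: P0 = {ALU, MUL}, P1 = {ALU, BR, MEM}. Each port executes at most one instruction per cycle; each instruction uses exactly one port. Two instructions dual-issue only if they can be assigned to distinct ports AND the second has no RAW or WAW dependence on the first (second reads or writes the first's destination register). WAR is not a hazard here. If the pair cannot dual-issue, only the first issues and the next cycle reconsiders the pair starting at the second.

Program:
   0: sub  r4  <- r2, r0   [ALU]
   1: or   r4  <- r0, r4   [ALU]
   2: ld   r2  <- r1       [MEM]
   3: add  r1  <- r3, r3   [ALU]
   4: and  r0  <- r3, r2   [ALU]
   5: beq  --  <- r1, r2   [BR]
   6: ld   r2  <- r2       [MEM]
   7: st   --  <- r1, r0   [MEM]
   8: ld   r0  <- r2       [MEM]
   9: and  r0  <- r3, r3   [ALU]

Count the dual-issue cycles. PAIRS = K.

[0] i0  sub.ALU  -- RAW+WAW r4
[1] i1/i2  or.ALU+ld.MEM  -- pair
[2] i3/i4  add.ALU+and.ALU  -- pair
[3] i5  beq.BR  -- no-port BR/MEM
[4] i6  ld.MEM  -- no-port MEM/MEM
[5] i7  st.MEM  -- no-port MEM/MEM
[6] i8  ld.MEM  -- WAW r0
[7] i9  and.ALU  -- tail

PAIRS = 2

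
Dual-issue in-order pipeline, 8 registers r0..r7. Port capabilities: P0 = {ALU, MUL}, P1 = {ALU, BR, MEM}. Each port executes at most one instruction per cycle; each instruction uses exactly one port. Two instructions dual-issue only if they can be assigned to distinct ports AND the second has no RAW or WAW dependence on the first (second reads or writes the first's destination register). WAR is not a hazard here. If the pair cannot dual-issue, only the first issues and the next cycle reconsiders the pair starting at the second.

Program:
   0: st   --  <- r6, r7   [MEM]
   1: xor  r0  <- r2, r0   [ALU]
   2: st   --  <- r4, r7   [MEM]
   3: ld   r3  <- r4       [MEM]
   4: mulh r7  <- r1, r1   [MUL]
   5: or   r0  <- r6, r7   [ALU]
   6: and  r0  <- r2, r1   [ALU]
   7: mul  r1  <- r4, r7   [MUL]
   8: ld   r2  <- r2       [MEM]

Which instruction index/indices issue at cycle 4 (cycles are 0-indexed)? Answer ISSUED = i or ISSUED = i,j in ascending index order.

#0 head=0: st;xor i0/i1 2-wide
#1 head=2: st i2 no-port MEM/MEM
#2 head=3: ld;mulh i3/i4 2-wide
#3 head=5: or i5 WAW r0
#4 head=6: and;mul i6/i7 2-wide
#5 head=8: ld i8 tail

ISSUED = 6,7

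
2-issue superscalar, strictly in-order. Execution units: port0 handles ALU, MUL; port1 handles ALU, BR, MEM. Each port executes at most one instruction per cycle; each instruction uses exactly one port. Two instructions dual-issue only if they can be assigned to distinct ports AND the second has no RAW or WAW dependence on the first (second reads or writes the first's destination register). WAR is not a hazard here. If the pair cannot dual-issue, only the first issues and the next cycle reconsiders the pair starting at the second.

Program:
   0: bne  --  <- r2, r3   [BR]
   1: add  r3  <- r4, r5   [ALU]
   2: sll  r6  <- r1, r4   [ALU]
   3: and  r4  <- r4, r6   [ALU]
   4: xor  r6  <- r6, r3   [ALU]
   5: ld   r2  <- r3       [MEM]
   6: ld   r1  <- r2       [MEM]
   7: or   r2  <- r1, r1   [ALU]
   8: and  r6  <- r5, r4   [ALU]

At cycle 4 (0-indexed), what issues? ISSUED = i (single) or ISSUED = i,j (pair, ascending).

ISSUED = 6

0. bne.BR+add.ALU @i0&i1  | dual
1. sll.ALU @i2  | RAW r6
2. and.ALU+xor.ALU @i3&i4  | dual
3. ld.MEM @i5  | no-port MEM/MEM
4. ld.MEM @i6  | RAW r1
5. or.ALU+and.ALU @i7&i8  | dual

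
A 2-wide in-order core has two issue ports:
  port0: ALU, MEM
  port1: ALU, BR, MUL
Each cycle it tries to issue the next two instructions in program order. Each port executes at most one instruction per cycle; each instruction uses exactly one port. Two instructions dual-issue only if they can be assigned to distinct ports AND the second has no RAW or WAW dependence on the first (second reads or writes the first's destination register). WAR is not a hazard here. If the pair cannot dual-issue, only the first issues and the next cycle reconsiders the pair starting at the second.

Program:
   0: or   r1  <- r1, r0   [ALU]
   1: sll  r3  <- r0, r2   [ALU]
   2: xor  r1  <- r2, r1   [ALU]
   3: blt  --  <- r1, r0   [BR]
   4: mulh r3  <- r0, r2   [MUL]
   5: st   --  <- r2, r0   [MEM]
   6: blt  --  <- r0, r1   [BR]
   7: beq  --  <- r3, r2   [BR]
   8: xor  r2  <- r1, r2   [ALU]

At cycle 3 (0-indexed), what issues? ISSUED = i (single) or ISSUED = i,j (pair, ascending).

0. or+sll @i0&i1  | 2-wide
1. xor @i2  | RAW r1
2. blt @i3  | no-port BR/MUL
3. mulh+st @i4&i5  | 2-wide
4. blt @i6  | no-port BR/BR
5. beq+xor @i7&i8  | 2-wide

ISSUED = 4,5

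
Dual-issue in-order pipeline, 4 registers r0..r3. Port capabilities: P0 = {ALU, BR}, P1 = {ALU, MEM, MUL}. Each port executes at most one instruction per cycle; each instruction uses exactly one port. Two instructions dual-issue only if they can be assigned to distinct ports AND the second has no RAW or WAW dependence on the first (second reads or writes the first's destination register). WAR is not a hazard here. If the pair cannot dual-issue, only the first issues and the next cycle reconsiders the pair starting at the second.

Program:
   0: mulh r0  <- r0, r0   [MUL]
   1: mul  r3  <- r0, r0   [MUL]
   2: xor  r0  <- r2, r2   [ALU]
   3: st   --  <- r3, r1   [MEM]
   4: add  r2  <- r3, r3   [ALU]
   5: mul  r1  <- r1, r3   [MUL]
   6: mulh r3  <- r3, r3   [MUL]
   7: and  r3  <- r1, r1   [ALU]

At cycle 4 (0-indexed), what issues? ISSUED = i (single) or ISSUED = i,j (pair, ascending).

ISSUED = 6

  cy0 -> i0 (mulh.MUL) no-port MUL/MUL
  cy1 -> i1+i2 (mul.MUL/xor.ALU) pair
  cy2 -> i3+i4 (st.MEM/add.ALU) pair
  cy3 -> i5 (mul.MUL) no-port MUL/MUL
  cy4 -> i6 (mulh.MUL) WAW r3
  cy5 -> i7 (and.ALU) tail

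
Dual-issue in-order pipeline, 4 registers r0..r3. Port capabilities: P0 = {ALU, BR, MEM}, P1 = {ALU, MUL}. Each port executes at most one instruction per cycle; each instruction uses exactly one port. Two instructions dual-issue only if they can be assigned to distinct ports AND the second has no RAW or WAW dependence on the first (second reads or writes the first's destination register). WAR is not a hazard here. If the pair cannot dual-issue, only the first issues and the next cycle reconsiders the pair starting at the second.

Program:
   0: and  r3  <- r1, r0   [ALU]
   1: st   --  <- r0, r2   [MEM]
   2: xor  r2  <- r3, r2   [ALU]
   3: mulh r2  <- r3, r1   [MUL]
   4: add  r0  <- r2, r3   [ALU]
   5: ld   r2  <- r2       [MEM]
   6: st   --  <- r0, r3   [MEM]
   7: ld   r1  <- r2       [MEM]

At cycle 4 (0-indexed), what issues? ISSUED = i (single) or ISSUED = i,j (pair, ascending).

ISSUED = 6

#0 head=0: and;st i0/i1 2-wide
#1 head=2: xor i2 WAW r2
#2 head=3: mulh i3 RAW r2
#3 head=4: add;ld i4/i5 2-wide
#4 head=6: st i6 no-port MEM/MEM
#5 head=7: ld i7 tail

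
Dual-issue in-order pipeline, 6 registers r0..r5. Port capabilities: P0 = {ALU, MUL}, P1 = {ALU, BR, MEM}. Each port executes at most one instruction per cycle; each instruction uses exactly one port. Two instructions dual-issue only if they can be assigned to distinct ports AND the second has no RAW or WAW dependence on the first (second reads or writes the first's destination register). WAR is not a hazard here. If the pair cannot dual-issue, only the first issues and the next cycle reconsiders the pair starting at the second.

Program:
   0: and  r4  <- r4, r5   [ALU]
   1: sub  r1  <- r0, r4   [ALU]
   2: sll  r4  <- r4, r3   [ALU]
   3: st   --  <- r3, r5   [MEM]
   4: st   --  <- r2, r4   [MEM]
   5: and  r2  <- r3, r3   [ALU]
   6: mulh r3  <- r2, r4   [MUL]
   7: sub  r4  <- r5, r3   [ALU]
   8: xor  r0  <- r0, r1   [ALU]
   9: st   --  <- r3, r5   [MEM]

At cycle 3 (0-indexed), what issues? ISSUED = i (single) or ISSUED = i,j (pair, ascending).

c0: i0 and  RAW r4
c1: i1/i2 sub/sll  dual
c2: i3 st  no-port MEM/MEM
c3: i4/i5 st/and  dual
c4: i6 mulh  RAW r3
c5: i7/i8 sub/xor  dual
c6: i9 st  tail

ISSUED = 4,5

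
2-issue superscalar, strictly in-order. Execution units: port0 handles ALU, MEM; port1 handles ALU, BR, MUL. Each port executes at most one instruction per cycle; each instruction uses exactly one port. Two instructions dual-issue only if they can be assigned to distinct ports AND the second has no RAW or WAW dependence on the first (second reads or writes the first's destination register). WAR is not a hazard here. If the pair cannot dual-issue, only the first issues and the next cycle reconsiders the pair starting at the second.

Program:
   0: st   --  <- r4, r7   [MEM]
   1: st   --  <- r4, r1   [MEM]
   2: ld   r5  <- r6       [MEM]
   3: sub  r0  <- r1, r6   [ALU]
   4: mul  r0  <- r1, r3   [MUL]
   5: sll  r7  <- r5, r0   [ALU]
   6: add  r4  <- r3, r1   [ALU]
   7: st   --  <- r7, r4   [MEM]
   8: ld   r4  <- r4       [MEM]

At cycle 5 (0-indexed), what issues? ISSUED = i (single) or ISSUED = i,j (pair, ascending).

[0] i0  st.MEM  -- no-port MEM/MEM
[1] i1  st.MEM  -- no-port MEM/MEM
[2] i2/i3  ld.MEM/sub.ALU  -- 2-wide
[3] i4  mul.MUL  -- RAW r0
[4] i5/i6  sll.ALU/add.ALU  -- 2-wide
[5] i7  st.MEM  -- no-port MEM/MEM
[6] i8  ld.MEM  -- tail

ISSUED = 7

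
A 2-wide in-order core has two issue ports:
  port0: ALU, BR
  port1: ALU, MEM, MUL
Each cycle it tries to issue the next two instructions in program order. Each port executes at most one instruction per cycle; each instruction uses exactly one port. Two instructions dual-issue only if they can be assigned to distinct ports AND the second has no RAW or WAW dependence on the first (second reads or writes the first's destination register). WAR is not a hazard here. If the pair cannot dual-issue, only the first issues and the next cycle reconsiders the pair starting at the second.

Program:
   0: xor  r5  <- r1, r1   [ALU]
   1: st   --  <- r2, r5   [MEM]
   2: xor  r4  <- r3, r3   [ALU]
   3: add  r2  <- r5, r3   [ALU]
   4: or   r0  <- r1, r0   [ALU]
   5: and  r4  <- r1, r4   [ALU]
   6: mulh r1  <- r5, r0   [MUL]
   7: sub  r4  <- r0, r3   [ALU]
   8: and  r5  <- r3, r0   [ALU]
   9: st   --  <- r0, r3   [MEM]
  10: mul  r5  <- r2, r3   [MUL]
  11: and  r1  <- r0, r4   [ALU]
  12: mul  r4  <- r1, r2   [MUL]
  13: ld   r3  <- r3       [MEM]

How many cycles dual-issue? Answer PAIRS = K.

  cy0 -> i0 (xor) RAW r5
  cy1 -> i1,i2 (st xor) pair
  cy2 -> i3,i4 (add or) pair
  cy3 -> i5,i6 (and mulh) pair
  cy4 -> i7,i8 (sub and) pair
  cy5 -> i9 (st) no-port MEM/MUL
  cy6 -> i10,i11 (mul and) pair
  cy7 -> i12 (mul) no-port MUL/MEM
  cy8 -> i13 (ld) tail

PAIRS = 5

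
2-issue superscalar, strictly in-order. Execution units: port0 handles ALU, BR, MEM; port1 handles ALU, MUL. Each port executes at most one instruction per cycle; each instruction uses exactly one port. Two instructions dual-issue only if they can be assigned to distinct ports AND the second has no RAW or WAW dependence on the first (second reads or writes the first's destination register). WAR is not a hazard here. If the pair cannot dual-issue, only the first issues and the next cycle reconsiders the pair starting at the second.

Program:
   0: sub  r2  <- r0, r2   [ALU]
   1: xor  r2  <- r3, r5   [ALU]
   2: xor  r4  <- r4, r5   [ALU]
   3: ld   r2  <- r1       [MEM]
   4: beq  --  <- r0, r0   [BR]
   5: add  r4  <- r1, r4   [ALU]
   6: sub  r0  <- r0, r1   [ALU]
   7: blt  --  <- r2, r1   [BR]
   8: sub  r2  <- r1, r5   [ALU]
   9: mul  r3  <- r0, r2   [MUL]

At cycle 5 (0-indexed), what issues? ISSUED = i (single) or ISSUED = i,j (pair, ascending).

ISSUED = 8

0. sub.ALU @i0  | WAW r2
1. xor.ALU xor.ALU @i1/i2  | dual
2. ld.MEM @i3  | no-port MEM/BR
3. beq.BR add.ALU @i4/i5  | dual
4. sub.ALU blt.BR @i6/i7  | dual
5. sub.ALU @i8  | RAW r2
6. mul.MUL @i9  | tail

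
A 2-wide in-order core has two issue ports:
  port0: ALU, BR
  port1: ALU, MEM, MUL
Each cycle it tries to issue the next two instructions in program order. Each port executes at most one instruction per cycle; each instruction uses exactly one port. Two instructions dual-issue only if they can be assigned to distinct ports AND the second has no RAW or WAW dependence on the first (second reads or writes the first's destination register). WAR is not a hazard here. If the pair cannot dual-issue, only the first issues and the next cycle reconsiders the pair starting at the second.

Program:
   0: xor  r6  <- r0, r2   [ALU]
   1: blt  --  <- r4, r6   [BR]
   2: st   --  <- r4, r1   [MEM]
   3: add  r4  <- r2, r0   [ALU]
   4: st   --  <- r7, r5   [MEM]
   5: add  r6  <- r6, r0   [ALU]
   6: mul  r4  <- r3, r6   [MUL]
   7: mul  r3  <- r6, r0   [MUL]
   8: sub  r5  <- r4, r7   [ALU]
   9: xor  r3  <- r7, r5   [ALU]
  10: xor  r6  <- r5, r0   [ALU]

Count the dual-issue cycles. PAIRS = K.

0. xor @i0  | RAW r6
1. blt st @i1&i2  | 2-wide
2. add st @i3&i4  | 2-wide
3. add @i5  | RAW r6
4. mul @i6  | no-port MUL/MUL
5. mul sub @i7&i8  | 2-wide
6. xor xor @i9&i10  | 2-wide

PAIRS = 4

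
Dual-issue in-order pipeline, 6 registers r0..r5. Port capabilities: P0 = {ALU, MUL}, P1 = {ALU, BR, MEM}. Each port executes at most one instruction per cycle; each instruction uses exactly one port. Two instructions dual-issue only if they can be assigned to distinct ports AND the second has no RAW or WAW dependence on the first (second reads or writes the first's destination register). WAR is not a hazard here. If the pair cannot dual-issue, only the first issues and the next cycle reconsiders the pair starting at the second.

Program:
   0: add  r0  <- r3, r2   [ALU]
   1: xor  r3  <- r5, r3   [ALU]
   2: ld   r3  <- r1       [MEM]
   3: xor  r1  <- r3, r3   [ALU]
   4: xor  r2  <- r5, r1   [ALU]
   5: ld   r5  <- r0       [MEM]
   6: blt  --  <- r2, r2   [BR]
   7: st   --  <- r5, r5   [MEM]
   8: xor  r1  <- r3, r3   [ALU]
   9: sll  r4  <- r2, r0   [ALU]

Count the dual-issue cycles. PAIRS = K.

[0] i0/i1  add;xor  -- 2-wide
[1] i2  ld  -- RAW r3
[2] i3  xor  -- RAW r1
[3] i4/i5  xor;ld  -- 2-wide
[4] i6  blt  -- no-port BR/MEM
[5] i7/i8  st;xor  -- 2-wide
[6] i9  sll  -- tail

PAIRS = 3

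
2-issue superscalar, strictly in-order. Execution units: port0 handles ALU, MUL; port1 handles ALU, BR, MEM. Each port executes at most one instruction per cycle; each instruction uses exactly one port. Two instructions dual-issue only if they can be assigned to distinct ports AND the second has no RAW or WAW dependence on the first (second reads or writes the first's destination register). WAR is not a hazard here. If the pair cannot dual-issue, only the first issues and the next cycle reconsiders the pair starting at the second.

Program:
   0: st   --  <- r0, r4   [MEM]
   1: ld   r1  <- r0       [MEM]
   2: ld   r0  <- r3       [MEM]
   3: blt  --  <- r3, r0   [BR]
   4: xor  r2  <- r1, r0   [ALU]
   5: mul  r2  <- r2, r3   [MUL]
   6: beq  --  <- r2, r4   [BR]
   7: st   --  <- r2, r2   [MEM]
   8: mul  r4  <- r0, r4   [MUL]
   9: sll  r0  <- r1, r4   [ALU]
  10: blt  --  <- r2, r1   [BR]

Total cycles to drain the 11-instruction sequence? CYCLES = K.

#0 head=0: st i0 no-port MEM/MEM
#1 head=1: ld i1 no-port MEM/MEM
#2 head=2: ld i2 no-port MEM/BR
#3 head=3: blt xor i3+i4 2-wide
#4 head=5: mul i5 RAW r2
#5 head=6: beq i6 no-port BR/MEM
#6 head=7: st mul i7+i8 2-wide
#7 head=9: sll blt i9+i10 2-wide

CYCLES = 8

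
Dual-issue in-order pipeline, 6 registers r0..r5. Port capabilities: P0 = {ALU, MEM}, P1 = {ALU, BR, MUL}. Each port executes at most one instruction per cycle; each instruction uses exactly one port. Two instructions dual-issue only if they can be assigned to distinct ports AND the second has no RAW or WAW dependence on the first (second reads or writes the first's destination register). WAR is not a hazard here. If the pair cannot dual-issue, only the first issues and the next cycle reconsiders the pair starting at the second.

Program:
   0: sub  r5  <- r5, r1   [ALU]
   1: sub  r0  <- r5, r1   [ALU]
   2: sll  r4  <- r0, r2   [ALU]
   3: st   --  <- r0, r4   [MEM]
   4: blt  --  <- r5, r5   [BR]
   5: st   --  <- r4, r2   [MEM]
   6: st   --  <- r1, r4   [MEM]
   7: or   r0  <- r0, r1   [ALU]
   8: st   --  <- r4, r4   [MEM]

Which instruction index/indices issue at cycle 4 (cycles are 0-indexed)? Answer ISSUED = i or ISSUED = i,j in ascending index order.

[0] i0  sub  -- RAW r5
[1] i1  sub  -- RAW r0
[2] i2  sll  -- RAW r4
[3] i3,i4  st+blt  -- pair
[4] i5  st  -- no-port MEM/MEM
[5] i6,i7  st+or  -- pair
[6] i8  st  -- tail

ISSUED = 5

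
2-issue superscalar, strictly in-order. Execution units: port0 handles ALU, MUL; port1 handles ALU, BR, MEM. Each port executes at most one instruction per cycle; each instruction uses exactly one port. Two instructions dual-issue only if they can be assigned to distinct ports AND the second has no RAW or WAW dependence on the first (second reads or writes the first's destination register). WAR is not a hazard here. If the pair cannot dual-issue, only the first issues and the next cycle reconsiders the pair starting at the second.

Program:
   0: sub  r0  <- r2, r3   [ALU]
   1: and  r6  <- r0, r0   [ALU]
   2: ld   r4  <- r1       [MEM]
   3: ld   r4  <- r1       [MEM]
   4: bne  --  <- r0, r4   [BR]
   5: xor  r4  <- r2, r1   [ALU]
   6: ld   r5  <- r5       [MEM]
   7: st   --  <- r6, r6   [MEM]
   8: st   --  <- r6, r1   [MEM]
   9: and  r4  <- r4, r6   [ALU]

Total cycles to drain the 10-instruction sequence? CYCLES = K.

  cy0 -> i0 (sub.ALU) RAW r0
  cy1 -> i1/i2 (and.ALU/ld.MEM) 2-wide
  cy2 -> i3 (ld.MEM) no-port MEM/BR
  cy3 -> i4/i5 (bne.BR/xor.ALU) 2-wide
  cy4 -> i6 (ld.MEM) no-port MEM/MEM
  cy5 -> i7 (st.MEM) no-port MEM/MEM
  cy6 -> i8/i9 (st.MEM/and.ALU) 2-wide

CYCLES = 7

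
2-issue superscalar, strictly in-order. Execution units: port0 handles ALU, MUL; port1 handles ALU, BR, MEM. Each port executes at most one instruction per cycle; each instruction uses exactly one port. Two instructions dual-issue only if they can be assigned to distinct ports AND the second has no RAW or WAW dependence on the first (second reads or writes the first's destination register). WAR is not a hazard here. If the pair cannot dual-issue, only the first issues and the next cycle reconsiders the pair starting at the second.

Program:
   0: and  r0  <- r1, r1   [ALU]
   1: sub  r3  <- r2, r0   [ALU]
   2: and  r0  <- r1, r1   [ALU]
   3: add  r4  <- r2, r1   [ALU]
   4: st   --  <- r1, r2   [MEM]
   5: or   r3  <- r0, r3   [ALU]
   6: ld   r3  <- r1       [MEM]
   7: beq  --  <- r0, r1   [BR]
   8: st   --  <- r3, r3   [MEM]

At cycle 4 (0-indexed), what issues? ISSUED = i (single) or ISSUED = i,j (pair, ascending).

ISSUED = 6

0. and @i0  | RAW r0
1. sub;and @i1/i2  | 2-wide
2. add;st @i3/i4  | 2-wide
3. or @i5  | WAW r3
4. ld @i6  | no-port MEM/BR
5. beq @i7  | no-port BR/MEM
6. st @i8  | tail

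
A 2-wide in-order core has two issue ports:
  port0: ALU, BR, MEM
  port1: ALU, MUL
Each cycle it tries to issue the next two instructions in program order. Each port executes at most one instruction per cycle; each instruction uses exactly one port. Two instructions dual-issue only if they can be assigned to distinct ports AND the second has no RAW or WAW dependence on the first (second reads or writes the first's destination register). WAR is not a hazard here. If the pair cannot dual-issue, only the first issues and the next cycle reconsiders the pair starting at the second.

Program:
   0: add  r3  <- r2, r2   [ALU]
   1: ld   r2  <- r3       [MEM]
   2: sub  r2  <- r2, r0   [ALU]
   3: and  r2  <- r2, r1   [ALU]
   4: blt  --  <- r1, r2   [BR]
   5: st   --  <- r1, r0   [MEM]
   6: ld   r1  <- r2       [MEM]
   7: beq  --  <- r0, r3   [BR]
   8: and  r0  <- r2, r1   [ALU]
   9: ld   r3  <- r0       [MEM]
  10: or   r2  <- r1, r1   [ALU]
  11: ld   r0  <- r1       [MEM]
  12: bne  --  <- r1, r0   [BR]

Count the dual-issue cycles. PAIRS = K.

c0: i0 add.ALU  RAW r3
c1: i1 ld.MEM  RAW+WAW r2
c2: i2 sub.ALU  RAW+WAW r2
c3: i3 and.ALU  RAW r2
c4: i4 blt.BR  no-port BR/MEM
c5: i5 st.MEM  no-port MEM/MEM
c6: i6 ld.MEM  no-port MEM/BR
c7: i7,i8 beq.BR and.ALU  dual
c8: i9,i10 ld.MEM or.ALU  dual
c9: i11 ld.MEM  no-port MEM/BR
c10: i12 bne.BR  tail

PAIRS = 2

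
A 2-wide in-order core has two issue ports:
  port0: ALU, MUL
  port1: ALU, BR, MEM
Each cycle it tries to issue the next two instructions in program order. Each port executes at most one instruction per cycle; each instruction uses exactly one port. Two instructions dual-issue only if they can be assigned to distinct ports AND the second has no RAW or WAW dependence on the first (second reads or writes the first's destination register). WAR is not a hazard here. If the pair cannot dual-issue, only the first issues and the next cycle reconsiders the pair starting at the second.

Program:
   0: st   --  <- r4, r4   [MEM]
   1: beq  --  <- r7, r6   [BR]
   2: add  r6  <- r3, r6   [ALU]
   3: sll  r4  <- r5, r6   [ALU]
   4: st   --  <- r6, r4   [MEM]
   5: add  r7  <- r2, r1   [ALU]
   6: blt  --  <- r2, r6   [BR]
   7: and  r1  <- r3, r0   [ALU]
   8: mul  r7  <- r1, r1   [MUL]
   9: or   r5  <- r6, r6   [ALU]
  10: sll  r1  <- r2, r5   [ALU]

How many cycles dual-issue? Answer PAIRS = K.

PAIRS = 4

t=0 i0:st ; no-port MEM/BR
t=1 i1,i2:beq/add ; 2-wide
t=2 i3:sll ; RAW r4
t=3 i4,i5:st/add ; 2-wide
t=4 i6,i7:blt/and ; 2-wide
t=5 i8,i9:mul/or ; 2-wide
t=6 i10:sll ; tail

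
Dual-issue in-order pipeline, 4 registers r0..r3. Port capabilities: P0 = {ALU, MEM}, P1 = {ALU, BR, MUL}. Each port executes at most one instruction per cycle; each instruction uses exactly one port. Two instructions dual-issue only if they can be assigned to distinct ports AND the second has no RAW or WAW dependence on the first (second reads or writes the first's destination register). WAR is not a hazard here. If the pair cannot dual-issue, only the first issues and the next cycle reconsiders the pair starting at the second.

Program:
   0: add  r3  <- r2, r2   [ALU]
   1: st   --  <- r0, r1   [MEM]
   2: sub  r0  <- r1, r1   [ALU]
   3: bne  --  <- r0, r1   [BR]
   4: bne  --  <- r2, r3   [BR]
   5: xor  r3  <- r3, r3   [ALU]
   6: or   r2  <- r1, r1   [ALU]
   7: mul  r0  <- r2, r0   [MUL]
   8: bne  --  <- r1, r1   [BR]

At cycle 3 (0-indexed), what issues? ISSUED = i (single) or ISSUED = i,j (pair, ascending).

  cy0 -> i0/i1 (add.ALU;st.MEM) 2-wide
  cy1 -> i2 (sub.ALU) RAW r0
  cy2 -> i3 (bne.BR) no-port BR/BR
  cy3 -> i4/i5 (bne.BR;xor.ALU) 2-wide
  cy4 -> i6 (or.ALU) RAW r2
  cy5 -> i7 (mul.MUL) no-port MUL/BR
  cy6 -> i8 (bne.BR) tail

ISSUED = 4,5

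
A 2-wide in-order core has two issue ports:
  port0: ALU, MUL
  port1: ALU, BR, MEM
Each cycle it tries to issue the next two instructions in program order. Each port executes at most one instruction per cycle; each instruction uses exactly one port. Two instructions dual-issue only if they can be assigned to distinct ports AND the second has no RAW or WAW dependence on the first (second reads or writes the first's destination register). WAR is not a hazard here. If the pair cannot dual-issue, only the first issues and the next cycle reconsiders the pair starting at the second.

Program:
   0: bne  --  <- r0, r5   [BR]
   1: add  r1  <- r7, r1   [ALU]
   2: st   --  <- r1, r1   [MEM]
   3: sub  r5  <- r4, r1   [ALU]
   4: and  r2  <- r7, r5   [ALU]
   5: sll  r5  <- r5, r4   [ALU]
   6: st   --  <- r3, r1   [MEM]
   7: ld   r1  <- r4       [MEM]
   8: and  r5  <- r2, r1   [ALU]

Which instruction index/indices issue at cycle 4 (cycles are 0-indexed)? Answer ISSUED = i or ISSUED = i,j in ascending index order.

ISSUED = 7

t=0 i0,i1:bne/add ; pair
t=1 i2,i3:st/sub ; pair
t=2 i4,i5:and/sll ; pair
t=3 i6:st ; no-port MEM/MEM
t=4 i7:ld ; RAW r1
t=5 i8:and ; tail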